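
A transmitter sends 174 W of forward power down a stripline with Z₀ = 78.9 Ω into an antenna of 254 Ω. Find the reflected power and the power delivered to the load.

Γ = (254 − 78.9)/(254 + 78.9) = 0.526
|Γ|² = 0.277
P_refl = |Γ|²·P_inc = 48.1 W, P_del = (1 − |Γ|²)·P_inc = 126 W

P_reflected ≈ 48.1 W; P_delivered ≈ 126 W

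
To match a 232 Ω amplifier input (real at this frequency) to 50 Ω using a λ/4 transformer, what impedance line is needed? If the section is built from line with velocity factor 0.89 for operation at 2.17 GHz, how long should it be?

Z_qwt ≈ 108 Ω; length ≈ 3.08 cm

Z_qwt = √(Z_0·R_L) = √(50 × 232) = √11600
λ = 0.89·c/f = 0.123 m, so l = λ/4 = 0.0308 m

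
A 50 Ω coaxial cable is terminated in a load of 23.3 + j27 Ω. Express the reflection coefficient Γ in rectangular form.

Γ = (Z_L − Z_0)/(Z_L + Z_0) = (-26.7 + j27)/(73.3 + j27)

Γ ≈ -0.201 + j0.442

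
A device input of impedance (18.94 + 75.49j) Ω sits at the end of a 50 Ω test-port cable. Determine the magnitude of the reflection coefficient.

Γ = (Z_L − Z_0)/(Z_L + Z_0) = (-31.06 + j75.49)/(68.94 + j75.49)
|Γ| = 81.6/102

|Γ| ≈ 0.798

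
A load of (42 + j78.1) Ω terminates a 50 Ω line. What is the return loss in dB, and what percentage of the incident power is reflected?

Γ = (-8 + j78.1)/(92 + j78.1), |Γ| = 0.651
RL = −20·log₁₀(0.651) = 3.73 dB
P_refl/P_inc = |Γ|² = 0.423

RL ≈ 3.73 dB; 42.3% of incident power reflected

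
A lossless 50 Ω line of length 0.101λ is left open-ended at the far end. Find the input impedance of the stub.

βl = 2π × 0.101 = 36.4°
tan(βl) = 0.736
For an open-ended stub, Z_in = −jZ_0·cot(βl) = −jZ_0/tan(βl)

Z_in ≈ −j67.9 Ω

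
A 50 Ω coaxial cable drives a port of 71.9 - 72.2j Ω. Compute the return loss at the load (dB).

RL ≈ 5.47 dB

Γ = (21.9 − j72.2)/(121.9 − j72.2), |Γ| = 0.533
RL = −20·log₁₀|Γ| = −20·log₁₀(0.533)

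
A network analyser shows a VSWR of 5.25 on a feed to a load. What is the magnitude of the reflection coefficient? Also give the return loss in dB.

|Γ| = (S − 1)/(S + 1) = (5.25 − 1)/(5.25 + 1) = 4.25/6.25
RL = −20·log₁₀|Γ| = −20·log₁₀(0.68)

|Γ| ≈ 0.68; return loss ≈ 3.35 dB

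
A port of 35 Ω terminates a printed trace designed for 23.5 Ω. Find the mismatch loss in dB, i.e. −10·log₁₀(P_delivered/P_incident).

Γ = (35 − 23.5)/(35 + 23.5) = 0.197
|Γ|² = 0.0386, so P_del/P_inc = 1 − |Γ|² = 0.961
ML = −10·log₁₀(1 − |Γ|²)

mismatch loss ≈ 0.171 dB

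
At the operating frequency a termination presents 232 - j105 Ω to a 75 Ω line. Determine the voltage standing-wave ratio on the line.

VSWR ≈ 3.79

Γ = (Z_L − Z_0)/(Z_L + Z_0) = (157 − j105)/(307 − j105)
|Γ| = 189/324 = 0.582
VSWR = (1 + |Γ|)/(1 − |Γ|) = 1.58/0.418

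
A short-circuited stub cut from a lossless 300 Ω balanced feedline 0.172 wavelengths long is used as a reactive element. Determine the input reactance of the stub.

X_in ≈ 562 Ω (inductive)

βl = 2π × 0.172 = 61.9°
tan(βl) = 1.87
For a short-circuited stub, Z_in = jZ_0·tan(βl)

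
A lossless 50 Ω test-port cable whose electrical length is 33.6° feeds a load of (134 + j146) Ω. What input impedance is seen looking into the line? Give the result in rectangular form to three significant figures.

tan(βl) = tan(33.6°) = 0.664
Z_in = Z_0·(Z_L + jZ_0·tanβl)/(Z_0 + jZ_L·tanβl)
     = 50·(134 + j179)/(-47 + j89)

Z_in ≈ 47.6 − j100 Ω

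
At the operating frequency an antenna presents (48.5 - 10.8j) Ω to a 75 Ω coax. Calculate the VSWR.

Γ = (Z_L − Z_0)/(Z_L + Z_0) = (-26.5 − j10.8)/(123.5 − j10.8)
|Γ| = 28.6/124 = 0.231
VSWR = (1 + |Γ|)/(1 − |Γ|) = 1.23/0.769

VSWR ≈ 1.6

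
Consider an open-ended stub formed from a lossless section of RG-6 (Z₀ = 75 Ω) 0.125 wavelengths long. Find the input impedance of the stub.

βl = 2π × 0.125 = 45°
tan(βl) = 1
For an open-ended stub, Z_in = −jZ_0·cot(βl) = −jZ_0/tan(βl)

Z_in ≈ −j75 Ω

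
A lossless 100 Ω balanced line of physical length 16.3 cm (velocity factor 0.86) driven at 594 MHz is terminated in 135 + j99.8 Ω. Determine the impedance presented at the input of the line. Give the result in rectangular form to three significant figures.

λ = v/f = 0.86·c / 594 MHz = 0.434 m
βl = 2π·l/λ = 2π × 0.375 = 135°
tan(βl) = tan(135°) = -0.996
Z_in = Z_0·(Z_L + jZ_0·tanβl)/(Z_0 + jZ_L·tanβl)
     = 100·(135 + j0.15)/(199 − j135)

Z_in ≈ 46.5 + j31.4 Ω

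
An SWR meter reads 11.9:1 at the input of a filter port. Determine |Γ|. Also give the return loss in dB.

|Γ| ≈ 0.845; return loss ≈ 1.46 dB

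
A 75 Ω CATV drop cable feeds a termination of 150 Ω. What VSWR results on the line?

VSWR ≈ 2

For a purely resistive load, VSWR = R_L/Z_0 or Z_0/R_L (whichever > 1) = 150/75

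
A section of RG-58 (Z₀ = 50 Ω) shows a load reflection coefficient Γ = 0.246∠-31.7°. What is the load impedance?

Z_L ≈ 73.2 − j20.1 Ω

Z_L = Z_0·(1 + Γ)/(1 − Γ) = 50·(1.21 − j0.129)/(0.791 + j0.129)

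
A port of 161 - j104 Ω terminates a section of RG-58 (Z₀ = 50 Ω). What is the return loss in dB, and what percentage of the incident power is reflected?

Γ = (111 − j104)/(211 − j104), |Γ| = 0.647
RL = −20·log₁₀(0.647) = 3.79 dB
P_refl/P_inc = |Γ|² = 0.418

RL ≈ 3.79 dB; 41.8% of incident power reflected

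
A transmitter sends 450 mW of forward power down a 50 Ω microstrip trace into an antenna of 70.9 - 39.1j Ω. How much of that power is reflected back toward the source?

P_reflected ≈ 54.8 mW

|Γ| = |(20.9 − j39.1)/(120.9 − j39.1)| = 0.349
|Γ|² = 0.122
P_refl = |Γ|²·P_inc = 54.8 mW, P_del = (1 − |Γ|²)·P_inc = 395 mW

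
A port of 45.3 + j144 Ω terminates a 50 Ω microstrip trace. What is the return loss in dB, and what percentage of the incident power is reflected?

Γ = (-4.7 + j144)/(95.3 + j144), |Γ| = 0.834
RL = −20·log₁₀(0.834) = 1.57 dB
P_refl/P_inc = |Γ|² = 0.696

RL ≈ 1.57 dB; 69.6% of incident power reflected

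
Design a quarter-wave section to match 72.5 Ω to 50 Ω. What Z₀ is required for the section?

Z_qwt = √(Z_0·R_L) = √(50 × 72.5) = √3625

Z_qwt ≈ 60.2 Ω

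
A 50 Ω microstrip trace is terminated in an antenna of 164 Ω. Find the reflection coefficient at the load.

Γ = 0.533

Γ = (Z_L − Z_0)/(Z_L + Z_0) = (164 − 50)/(164 + 50) = 114/214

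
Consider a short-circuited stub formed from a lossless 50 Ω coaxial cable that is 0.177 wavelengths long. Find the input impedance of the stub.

Z_in ≈ +j101 Ω

βl = 2π × 0.177 = 63.7°
tan(βl) = 2.03
For a short-circuited stub, Z_in = jZ_0·tan(βl)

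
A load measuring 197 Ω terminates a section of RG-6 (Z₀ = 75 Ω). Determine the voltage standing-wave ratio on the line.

VSWR ≈ 2.63

For a purely resistive load, VSWR = R_L/Z_0 or Z_0/R_L (whichever > 1) = 197/75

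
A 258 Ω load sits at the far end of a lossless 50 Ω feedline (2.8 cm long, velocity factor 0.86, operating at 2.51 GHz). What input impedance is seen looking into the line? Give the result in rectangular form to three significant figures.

λ = v/f = 0.86·c / 2.51 GHz = 0.103 m
βl = 2π·l/λ = 2π × 0.272 = 98.1°
tan(βl) = tan(98.1°) = -7.06
Z_in = Z_0·(Z_L + jZ_0·tanβl)/(Z_0 + jZ_L·tanβl)
     = 50·(258 − j353)/(50 − j1820)

Z_in ≈ 9.88 + j6.81 Ω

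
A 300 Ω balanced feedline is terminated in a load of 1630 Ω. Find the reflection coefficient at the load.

Γ = (Z_L − Z_0)/(Z_L + Z_0) = (1630 − 300)/(1630 + 300) = 1330/1930

Γ = 0.689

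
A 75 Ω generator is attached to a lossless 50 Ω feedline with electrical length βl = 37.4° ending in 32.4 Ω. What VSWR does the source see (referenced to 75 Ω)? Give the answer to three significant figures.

VSWR ≈ 1.96

tan(βl) = 0.765
Z_in = Z_0·(Z_L + jZ_0·tanβl)/(Z_0 + jZ_L·tanβl) = 41.2 + j17.8 Ω
Γ_s = (Z_in − Z_s)/(Z_in + Z_s) = (-33.8 + j17.8)/(116 + j17.8), |Γ_s| = 0.325
VSWR = (1 + |Γ_s|)/(1 − |Γ_s|)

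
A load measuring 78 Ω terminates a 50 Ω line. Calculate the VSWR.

Γ = (78 − 50)/(78 + 50) = 0.219
VSWR = (1 + 0.219)/(1 − 0.219)

VSWR ≈ 1.56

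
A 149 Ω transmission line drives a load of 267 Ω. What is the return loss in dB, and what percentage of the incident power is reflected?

Γ = (267 − 149)/(267 + 149) = 0.284
RL = −20·log₁₀(0.284) = 10.9 dB
P_refl/P_inc = |Γ|² = 0.0805

RL ≈ 10.9 dB; 8.05% of incident power reflected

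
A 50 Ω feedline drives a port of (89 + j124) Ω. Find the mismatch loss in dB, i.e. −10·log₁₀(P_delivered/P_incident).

mismatch loss ≈ 2.9 dB

Γ = (39 + j124)/(139 + j124), |Γ| = 0.698
|Γ|² = 0.487, so P_del/P_inc = 1 − |Γ|² = 0.513
ML = −10·log₁₀(1 − |Γ|²)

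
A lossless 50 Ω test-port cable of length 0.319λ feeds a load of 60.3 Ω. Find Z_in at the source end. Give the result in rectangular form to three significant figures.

Z_in ≈ 43.9 + j6.3 Ω

βl = 2π × 0.319 = 115°
tan(βl) = tan(115°) = -2.16
Z_in = Z_0·(Z_L + jZ_0·tanβl)/(Z_0 + jZ_L·tanβl)
     = 50·(60.3 − j108)/(50 − j130)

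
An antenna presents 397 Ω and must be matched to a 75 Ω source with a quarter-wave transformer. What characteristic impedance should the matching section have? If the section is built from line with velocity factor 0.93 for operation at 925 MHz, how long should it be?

Z_qwt ≈ 173 Ω; length ≈ 7.54 cm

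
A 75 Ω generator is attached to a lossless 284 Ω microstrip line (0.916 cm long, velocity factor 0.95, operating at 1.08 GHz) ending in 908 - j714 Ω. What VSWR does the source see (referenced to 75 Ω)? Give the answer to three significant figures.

λ = v/f = 0.95·c / 1.08 GHz = 0.264 m
βl = 2π·l/λ = 2π × 0.0347 = 12.5°
tan(βl) = 0.222
Z_in = Z_0·(Z_L + jZ_0·tanβl)/(Z_0 + jZ_L·tanβl) = 325 − j566 Ω
Γ_s = (Z_in − Z_s)/(Z_in + Z_s) = (250 − j566)/(400 − j566), |Γ_s| = 0.893
VSWR = (1 + |Γ_s|)/(1 − |Γ_s|)

VSWR ≈ 17.6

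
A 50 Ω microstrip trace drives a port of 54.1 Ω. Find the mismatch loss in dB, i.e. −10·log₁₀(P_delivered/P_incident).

mismatch loss ≈ 0.00674 dB

Γ = (54.1 − 50)/(54.1 + 50) = 0.0394
|Γ|² = 0.00155, so P_del/P_inc = 1 − |Γ|² = 0.998
ML = −10·log₁₀(1 − |Γ|²)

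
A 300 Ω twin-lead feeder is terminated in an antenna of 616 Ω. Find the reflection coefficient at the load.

Γ = (Z_L − Z_0)/(Z_L + Z_0) = (616 − 300)/(616 + 300) = 316/916

Γ = 0.345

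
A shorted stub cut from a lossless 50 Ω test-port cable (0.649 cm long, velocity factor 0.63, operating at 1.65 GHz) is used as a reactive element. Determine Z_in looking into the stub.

Z_in ≈ +j18.6 Ω

λ = v/f = 0.63·c / 1.65 GHz = 0.115 m
βl = 2π·l/λ = 2π × 0.0567 = 20.4°
tan(βl) = 0.372
For a shorted stub, Z_in = jZ_0·tan(βl)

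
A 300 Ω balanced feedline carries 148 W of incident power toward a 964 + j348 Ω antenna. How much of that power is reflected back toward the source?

P_reflected ≈ 48.4 W

|Γ| = |(664 + j348)/(1264 + j348)| = 0.572
|Γ|² = 0.327
P_refl = |Γ|²·P_inc = 48.4 W, P_del = (1 − |Γ|²)·P_inc = 99.6 W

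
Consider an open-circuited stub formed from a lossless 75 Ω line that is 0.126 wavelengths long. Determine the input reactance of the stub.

X_in ≈ -74.1 Ω (capacitive)

βl = 2π × 0.126 = 45.4°
tan(βl) = 1.01
For an open-circuited stub, Z_in = −jZ_0·cot(βl) = −jZ_0/tan(βl)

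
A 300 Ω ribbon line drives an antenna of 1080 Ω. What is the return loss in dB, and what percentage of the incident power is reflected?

RL ≈ 4.96 dB; 31.9% of incident power reflected

Γ = (1080 − 300)/(1080 + 300) = 0.565
RL = −20·log₁₀(0.565) = 4.96 dB
P_refl/P_inc = |Γ|² = 0.319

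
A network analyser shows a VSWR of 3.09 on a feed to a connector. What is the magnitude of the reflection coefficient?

|Γ| = (S − 1)/(S + 1) = (3.09 − 1)/(3.09 + 1) = 2.09/4.09

|Γ| ≈ 0.511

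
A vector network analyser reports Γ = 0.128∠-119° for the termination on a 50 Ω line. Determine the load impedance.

Z_L ≈ 43.1 − j9.82 Ω

Z_L = Z_0·(1 + Γ)/(1 − Γ) = 50·(0.938 − j0.112)/(1.06 + j0.112)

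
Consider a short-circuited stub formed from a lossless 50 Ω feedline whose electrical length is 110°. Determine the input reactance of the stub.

X_in ≈ -137 Ω (capacitive)

tan(βl) = -2.75
For a short-circuited stub, Z_in = jZ_0·tan(βl)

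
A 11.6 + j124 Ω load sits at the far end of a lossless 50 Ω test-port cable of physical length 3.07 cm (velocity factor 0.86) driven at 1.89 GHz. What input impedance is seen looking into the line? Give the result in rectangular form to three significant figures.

Z_in ≈ 2.19 − j29.8 Ω

λ = v/f = 0.86·c / 1.89 GHz = 0.137 m
βl = 2π·l/λ = 2π × 0.225 = 81°
tan(βl) = tan(81°) = 6.29
Z_in = Z_0·(Z_L + jZ_0·tanβl)/(Z_0 + jZ_L·tanβl)
     = 50·(11.6 + j438)/(-730 + j72.9)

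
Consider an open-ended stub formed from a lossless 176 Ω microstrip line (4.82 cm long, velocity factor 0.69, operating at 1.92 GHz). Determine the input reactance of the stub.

λ = v/f = 0.69·c / 1.92 GHz = 0.108 m
βl = 2π·l/λ = 2π × 0.447 = 161°
tan(βl) = -0.345
For an open-ended stub, Z_in = −jZ_0·cot(βl) = −jZ_0/tan(βl)

X_in ≈ 510 Ω (inductive)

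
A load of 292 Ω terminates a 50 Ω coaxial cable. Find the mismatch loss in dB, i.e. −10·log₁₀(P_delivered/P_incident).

Γ = (292 − 50)/(292 + 50) = 0.708
|Γ|² = 0.501, so P_del/P_inc = 1 − |Γ|² = 0.499
ML = −10·log₁₀(1 − |Γ|²)

mismatch loss ≈ 3.02 dB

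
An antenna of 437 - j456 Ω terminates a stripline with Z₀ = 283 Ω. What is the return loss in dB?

Γ = (154 − j456)/(720 − j456), |Γ| = 0.565
RL = −20·log₁₀|Γ| = −20·log₁₀(0.565)

RL ≈ 4.96 dB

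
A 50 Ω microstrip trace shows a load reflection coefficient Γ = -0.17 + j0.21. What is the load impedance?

Z_L ≈ 32.8 + j14.9 Ω

Z_L = Z_0·(1 + Γ)/(1 − Γ) = 50·(0.83 + j0.21)/(1.17 − j0.21)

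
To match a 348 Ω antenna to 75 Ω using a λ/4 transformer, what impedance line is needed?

Z_qwt = √(Z_0·R_L) = √(75 × 348) = √26100

Z_qwt ≈ 162 Ω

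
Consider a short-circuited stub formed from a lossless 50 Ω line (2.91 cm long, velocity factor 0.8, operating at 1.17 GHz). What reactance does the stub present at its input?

λ = v/f = 0.8·c / 1.17 GHz = 0.205 m
βl = 2π·l/λ = 2π × 0.142 = 51.1°
tan(βl) = 1.24
For a short-circuited stub, Z_in = jZ_0·tan(βl)

X_in ≈ 61.9 Ω (inductive)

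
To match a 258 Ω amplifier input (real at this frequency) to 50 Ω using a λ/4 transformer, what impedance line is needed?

Z_qwt = √(Z_0·R_L) = √(50 × 258) = √12900

Z_qwt ≈ 114 Ω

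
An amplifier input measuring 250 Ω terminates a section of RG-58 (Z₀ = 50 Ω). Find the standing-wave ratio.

For a purely resistive load, VSWR = R_L/Z_0 or Z_0/R_L (whichever > 1) = 250/50

VSWR ≈ 5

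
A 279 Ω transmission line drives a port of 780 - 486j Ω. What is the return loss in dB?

RL ≈ 4.45 dB

Γ = (501 − j486)/(1059 − j486), |Γ| = 0.599
RL = −20·log₁₀|Γ| = −20·log₁₀(0.599)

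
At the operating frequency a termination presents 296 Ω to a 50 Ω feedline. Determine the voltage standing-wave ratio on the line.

VSWR ≈ 5.92

For a purely resistive load, VSWR = R_L/Z_0 or Z_0/R_L (whichever > 1) = 296/50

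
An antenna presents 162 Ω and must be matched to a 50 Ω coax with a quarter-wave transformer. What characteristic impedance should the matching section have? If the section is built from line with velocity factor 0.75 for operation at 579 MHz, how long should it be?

Z_qwt = √(Z_0·R_L) = √(50 × 162) = √8100
λ = 0.75·c/f = 0.389 m, so l = λ/4 = 0.0972 m

Z_qwt ≈ 90 Ω; length ≈ 9.72 cm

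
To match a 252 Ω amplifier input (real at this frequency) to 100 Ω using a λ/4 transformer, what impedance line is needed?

Z_qwt ≈ 159 Ω

Z_qwt = √(Z_0·R_L) = √(100 × 252) = √25200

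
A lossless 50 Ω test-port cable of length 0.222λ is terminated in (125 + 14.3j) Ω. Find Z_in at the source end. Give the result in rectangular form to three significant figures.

Z_in ≈ 20.6 − j9.78 Ω

βl = 2π × 0.222 = 79.9°
tan(βl) = tan(79.9°) = 5.63
Z_in = Z_0·(Z_L + jZ_0·tanβl)/(Z_0 + jZ_L·tanβl)
     = 50·(125 + j296)/(-30.4 + j703)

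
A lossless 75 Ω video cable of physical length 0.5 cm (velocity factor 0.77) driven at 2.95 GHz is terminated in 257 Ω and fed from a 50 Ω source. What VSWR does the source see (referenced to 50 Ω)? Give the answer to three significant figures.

λ = v/f = 0.77·c / 2.95 GHz = 0.0783 m
βl = 2π·l/λ = 2π × 0.0639 = 23°
tan(βl) = 0.424
Z_in = Z_0·(Z_L + jZ_0·tanβl)/(Z_0 + jZ_L·tanβl) = 97.4 − j110 Ω
Γ_s = (Z_in − Z_s)/(Z_in + Z_s) = (47.4 − j110)/(147 − j110), |Γ_s| = 0.651
VSWR = (1 + |Γ_s|)/(1 − |Γ_s|)

VSWR ≈ 4.72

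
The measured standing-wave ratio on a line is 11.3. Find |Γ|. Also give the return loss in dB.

|Γ| ≈ 0.837; return loss ≈ 1.54 dB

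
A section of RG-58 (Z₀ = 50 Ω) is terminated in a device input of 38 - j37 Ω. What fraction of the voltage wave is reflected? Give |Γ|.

Γ = (Z_L − Z_0)/(Z_L + Z_0) = (-12 − j37)/(88 − j37)
|Γ| = 38.9/95.5

|Γ| ≈ 0.407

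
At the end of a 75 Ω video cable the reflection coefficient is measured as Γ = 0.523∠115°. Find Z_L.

Z_L ≈ 31.8 + j41.4 Ω

Z_L = Z_0·(1 + Γ)/(1 − Γ) = 75·(0.779 + j0.474)/(1.22 − j0.474)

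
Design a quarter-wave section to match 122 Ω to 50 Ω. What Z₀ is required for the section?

Z_qwt ≈ 78.1 Ω

Z_qwt = √(Z_0·R_L) = √(50 × 122) = √6100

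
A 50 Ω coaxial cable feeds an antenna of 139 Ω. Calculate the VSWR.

For a purely resistive load, VSWR = R_L/Z_0 or Z_0/R_L (whichever > 1) = 139/50

VSWR ≈ 2.78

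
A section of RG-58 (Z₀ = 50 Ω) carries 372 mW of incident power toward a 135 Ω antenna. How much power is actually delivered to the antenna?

Γ = (135 − 50)/(135 + 50) = 0.459
|Γ|² = 0.211
P_refl = |Γ|²·P_inc = 78.5 mW, P_del = (1 − |Γ|²)·P_inc = 293 mW

P_delivered ≈ 293 mW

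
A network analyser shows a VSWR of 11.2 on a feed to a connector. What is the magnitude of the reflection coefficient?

|Γ| ≈ 0.836

|Γ| = (S − 1)/(S + 1) = (11.2 − 1)/(11.2 + 1) = 10.2/12.2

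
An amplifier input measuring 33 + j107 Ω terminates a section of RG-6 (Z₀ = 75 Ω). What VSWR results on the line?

Γ = (Z_L − Z_0)/(Z_L + Z_0) = (-42 + j107)/(108 + j107)
|Γ| = 115/152 = 0.756
VSWR = (1 + |Γ|)/(1 − |Γ|) = 1.76/0.244

VSWR ≈ 7.2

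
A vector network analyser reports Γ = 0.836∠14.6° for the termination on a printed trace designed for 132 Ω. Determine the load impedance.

Z_L ≈ 491 + j688 Ω

Z_L = Z_0·(1 + Γ)/(1 − Γ) = 132·(1.81 + j0.211)/(0.191 − j0.211)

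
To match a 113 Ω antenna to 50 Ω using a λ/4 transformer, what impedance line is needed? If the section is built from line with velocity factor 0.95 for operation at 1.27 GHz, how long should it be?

Z_qwt ≈ 75.2 Ω; length ≈ 5.61 cm

Z_qwt = √(Z_0·R_L) = √(50 × 113) = √5650
λ = 0.95·c/f = 0.224 m, so l = λ/4 = 0.0561 m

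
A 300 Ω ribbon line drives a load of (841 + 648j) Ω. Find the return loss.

RL ≈ 3.83 dB

Γ = (541 + j648)/(1141 + j648), |Γ| = 0.643
RL = −20·log₁₀|Γ| = −20·log₁₀(0.643)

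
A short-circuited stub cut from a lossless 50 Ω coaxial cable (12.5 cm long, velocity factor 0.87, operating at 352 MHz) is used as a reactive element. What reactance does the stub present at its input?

λ = v/f = 0.87·c / 352 MHz = 0.741 m
βl = 2π·l/λ = 2π × 0.169 = 60.7°
tan(βl) = 1.78
For a short-circuited stub, Z_in = jZ_0·tan(βl)

X_in ≈ 89.1 Ω (inductive)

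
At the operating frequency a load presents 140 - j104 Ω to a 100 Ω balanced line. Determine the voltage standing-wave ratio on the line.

VSWR ≈ 2.48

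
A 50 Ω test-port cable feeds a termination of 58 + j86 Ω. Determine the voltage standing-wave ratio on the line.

Γ = (Z_L − Z_0)/(Z_L + Z_0) = (8 + j86)/(108 + j86)
|Γ| = 86.4/138 = 0.626
VSWR = (1 + |Γ|)/(1 − |Γ|) = 1.63/0.374

VSWR ≈ 4.34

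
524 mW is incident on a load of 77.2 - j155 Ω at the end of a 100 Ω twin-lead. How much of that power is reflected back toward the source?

|Γ| = |(-22.8 − j155)/(177.2 − j155)| = 0.665
|Γ|² = 0.443
P_refl = |Γ|²·P_inc = 232 mW, P_del = (1 − |Γ|²)·P_inc = 292 mW

P_reflected ≈ 232 mW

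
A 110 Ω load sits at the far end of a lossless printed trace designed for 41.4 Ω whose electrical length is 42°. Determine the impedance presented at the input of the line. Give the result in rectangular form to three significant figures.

tan(βl) = tan(42°) = 0.9
Z_in = Z_0·(Z_L + jZ_0·tanβl)/(Z_0 + jZ_L·tanβl)
     = 41.4·(110 + j37.3)/(41.4 + j99)

Z_in ≈ 29.6 − j33.6 Ω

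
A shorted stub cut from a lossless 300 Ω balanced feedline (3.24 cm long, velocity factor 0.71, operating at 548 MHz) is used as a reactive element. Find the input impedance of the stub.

λ = v/f = 0.71·c / 548 MHz = 0.389 m
βl = 2π·l/λ = 2π × 0.0834 = 30°
tan(βl) = 0.578
For a shorted stub, Z_in = jZ_0·tan(βl)

Z_in ≈ +j173 Ω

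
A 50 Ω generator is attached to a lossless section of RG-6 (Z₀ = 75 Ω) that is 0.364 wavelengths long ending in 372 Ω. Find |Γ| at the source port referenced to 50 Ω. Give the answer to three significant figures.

|Γ| ≈ 0.673

βl = 2π × 0.364 = 131°
tan(βl) = -1.15
Z_in = Z_0·(Z_L + jZ_0·tanβl)/(Z_0 + jZ_L·tanβl) = 25.8 + j60.8 Ω
Γ_s = (Z_in − Z_s)/(Z_in + Z_s) = (-24.2 + j60.8)/(75.8 + j60.8), |Γ_s| = 0.673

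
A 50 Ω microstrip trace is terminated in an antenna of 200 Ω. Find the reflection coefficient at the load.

Γ = (Z_L − Z_0)/(Z_L + Z_0) = (200 − 50)/(200 + 50) = 150/250

Γ = 0.6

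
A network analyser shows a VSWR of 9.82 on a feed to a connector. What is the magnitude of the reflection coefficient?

|Γ| ≈ 0.815

|Γ| = (S − 1)/(S + 1) = (9.82 − 1)/(9.82 + 1) = 8.82/10.8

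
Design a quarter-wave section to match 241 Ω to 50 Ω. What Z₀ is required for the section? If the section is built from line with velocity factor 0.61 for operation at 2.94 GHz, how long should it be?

Z_qwt = √(Z_0·R_L) = √(50 × 241) = √12050
λ = 0.61·c/f = 0.0622 m, so l = λ/4 = 0.0156 m

Z_qwt ≈ 110 Ω; length ≈ 1.56 cm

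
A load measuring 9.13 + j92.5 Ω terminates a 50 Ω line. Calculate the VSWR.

VSWR ≈ 24.4

Γ = (Z_L − Z_0)/(Z_L + Z_0) = (-40.87 + j92.5)/(59.13 + j92.5)
|Γ| = 101/110 = 0.921
VSWR = (1 + |Γ|)/(1 − |Γ|) = 1.92/0.0789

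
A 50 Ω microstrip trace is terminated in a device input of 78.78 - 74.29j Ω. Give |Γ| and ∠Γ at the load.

Γ = (Z_L − Z_0)/(Z_L + Z_0) = (28.78 − j74.29)/(128.8 − j74.29)
|Γ| = 79.7/149 = 0.536

Γ ≈ 0.536 ∠ -38.8°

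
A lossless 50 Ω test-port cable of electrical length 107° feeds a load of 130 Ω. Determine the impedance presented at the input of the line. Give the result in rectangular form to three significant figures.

tan(βl) = tan(107°) = -3.27
Z_in = Z_0·(Z_L + jZ_0·tanβl)/(Z_0 + jZ_L·tanβl)
     = 50·(130 − j164)/(50 − j425)

Z_in ≈ 20.7 + j12.8 Ω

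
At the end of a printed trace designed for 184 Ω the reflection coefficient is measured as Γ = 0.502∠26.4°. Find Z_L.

Z_L = Z_0·(1 + Γ)/(1 − Γ) = 184·(1.45 + j0.223)/(0.55 − j0.223)

Z_L ≈ 390 + j233 Ω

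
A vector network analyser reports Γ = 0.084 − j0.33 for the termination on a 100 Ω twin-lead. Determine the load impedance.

Z_L ≈ 93.3 − j69.6 Ω

Z_L = Z_0·(1 + Γ)/(1 − Γ) = 100·(1.08 − j0.33)/(0.916 + j0.33)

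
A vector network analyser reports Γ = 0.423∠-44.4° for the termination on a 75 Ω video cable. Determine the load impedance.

Z_L ≈ 107 − j77.3 Ω

Z_L = Z_0·(1 + Γ)/(1 − Γ) = 75·(1.3 − j0.296)/(0.698 + j0.296)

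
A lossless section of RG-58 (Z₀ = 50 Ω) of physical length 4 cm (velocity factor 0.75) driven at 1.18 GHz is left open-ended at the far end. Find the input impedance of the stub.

Z_in ≈ −j12.9 Ω

λ = v/f = 0.75·c / 1.18 GHz = 0.191 m
βl = 2π·l/λ = 2π × 0.21 = 75.5°
tan(βl) = 3.87
For an open-ended stub, Z_in = −jZ_0·cot(βl) = −jZ_0/tan(βl)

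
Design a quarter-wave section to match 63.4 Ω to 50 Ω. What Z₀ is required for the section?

Z_qwt ≈ 56.3 Ω

Z_qwt = √(Z_0·R_L) = √(50 × 63.4) = √3170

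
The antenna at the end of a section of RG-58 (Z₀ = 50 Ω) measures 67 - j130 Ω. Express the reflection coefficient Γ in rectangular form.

Γ = (Z_L − Z_0)/(Z_L + Z_0) = (17 − j130)/(117 − j130)

Γ ≈ 0.618 − j0.425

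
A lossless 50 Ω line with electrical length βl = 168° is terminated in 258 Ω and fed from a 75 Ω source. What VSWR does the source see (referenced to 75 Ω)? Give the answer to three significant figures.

VSWR ≈ 3.63

tan(βl) = -0.213
Z_in = Z_0·(Z_L + jZ_0·tanβl)/(Z_0 + jZ_L·tanβl) = 122 + j124 Ω
Γ_s = (Z_in − Z_s)/(Z_in + Z_s) = (47.4 + j124)/(197 + j124), |Γ_s| = 0.568
VSWR = (1 + |Γ_s|)/(1 − |Γ_s|)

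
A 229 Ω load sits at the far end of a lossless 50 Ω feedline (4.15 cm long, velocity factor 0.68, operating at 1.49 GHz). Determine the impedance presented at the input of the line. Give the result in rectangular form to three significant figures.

λ = v/f = 0.68·c / 1.49 GHz = 0.137 m
βl = 2π·l/λ = 2π × 0.303 = 109°
tan(βl) = tan(109°) = -2.88
Z_in = Z_0·(Z_L + jZ_0·tanβl)/(Z_0 + jZ_L·tanβl)
     = 50·(229 − j144)/(50 − j661)

Z_in ≈ 12.2 + j16.4 Ω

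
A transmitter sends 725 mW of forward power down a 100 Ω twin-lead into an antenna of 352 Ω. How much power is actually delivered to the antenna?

P_delivered ≈ 500 mW

Γ = (352 − 100)/(352 + 100) = 0.558
|Γ|² = 0.311
P_refl = |Γ|²·P_inc = 225 mW, P_del = (1 − |Γ|²)·P_inc = 500 mW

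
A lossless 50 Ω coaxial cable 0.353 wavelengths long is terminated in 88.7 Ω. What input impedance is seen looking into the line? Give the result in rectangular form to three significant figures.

Z_in ≈ 37.5 + j21.8 Ω

βl = 2π × 0.353 = 127°
tan(βl) = tan(127°) = -1.32
Z_in = Z_0·(Z_L + jZ_0·tanβl)/(Z_0 + jZ_L·tanβl)
     = 50·(88.7 − j66.2)/(50 − j117)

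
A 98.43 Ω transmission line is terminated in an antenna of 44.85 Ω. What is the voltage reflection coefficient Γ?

Γ = -0.374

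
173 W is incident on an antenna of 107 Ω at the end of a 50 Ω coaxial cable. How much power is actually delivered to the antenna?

P_delivered ≈ 150 W

Γ = (107 − 50)/(107 + 50) = 0.363
|Γ|² = 0.132
P_refl = |Γ|²·P_inc = 22.8 W, P_del = (1 − |Γ|²)·P_inc = 150 W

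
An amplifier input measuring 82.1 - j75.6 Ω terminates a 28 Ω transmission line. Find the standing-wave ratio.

VSWR ≈ 5.58

Γ = (Z_L − Z_0)/(Z_L + Z_0) = (54.1 − j75.6)/(110.1 − j75.6)
|Γ| = 93/134 = 0.696
VSWR = (1 + |Γ|)/(1 − |Γ|) = 1.7/0.304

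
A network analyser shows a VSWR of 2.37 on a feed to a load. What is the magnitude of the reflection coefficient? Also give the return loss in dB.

|Γ| ≈ 0.407; return loss ≈ 7.82 dB

|Γ| = (S − 1)/(S + 1) = (2.37 − 1)/(2.37 + 1) = 1.37/3.37
RL = −20·log₁₀|Γ| = −20·log₁₀(0.407)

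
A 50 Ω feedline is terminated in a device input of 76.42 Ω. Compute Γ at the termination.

Γ = 0.209

Γ = (Z_L − Z_0)/(Z_L + Z_0) = (76.42 − 50)/(76.42 + 50) = 26.42/126.4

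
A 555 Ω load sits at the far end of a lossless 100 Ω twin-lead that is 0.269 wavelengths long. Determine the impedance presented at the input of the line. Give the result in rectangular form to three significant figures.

βl = 2π × 0.269 = 96.8°
tan(βl) = tan(96.8°) = -8.34
Z_in = Z_0·(Z_L + jZ_0·tanβl)/(Z_0 + jZ_L·tanβl)
     = 100·(555 − j834)/(100 − j4630)

Z_in ≈ 18.3 + j11.6 Ω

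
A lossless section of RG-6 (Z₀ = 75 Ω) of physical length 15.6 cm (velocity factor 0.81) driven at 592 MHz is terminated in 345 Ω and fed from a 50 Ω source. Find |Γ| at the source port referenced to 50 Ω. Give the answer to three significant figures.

|Γ| ≈ 0.674

λ = v/f = 0.81·c / 592 MHz = 0.41 m
βl = 2π·l/λ = 2π × 0.38 = 137°
tan(βl) = -0.938
Z_in = Z_0·(Z_L + jZ_0·tanβl)/(Z_0 + jZ_L·tanβl) = 33 + j72.3 Ω
Γ_s = (Z_in − Z_s)/(Z_in + Z_s) = (-17 + j72.3)/(83 + j72.3), |Γ_s| = 0.674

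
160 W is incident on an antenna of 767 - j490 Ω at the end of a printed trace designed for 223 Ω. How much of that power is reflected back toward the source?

P_reflected ≈ 70.3 W

|Γ| = |(544 − j490)/(990 − j490)| = 0.663
|Γ|² = 0.439
P_refl = |Γ|²·P_inc = 70.3 W, P_del = (1 − |Γ|²)·P_inc = 89.7 W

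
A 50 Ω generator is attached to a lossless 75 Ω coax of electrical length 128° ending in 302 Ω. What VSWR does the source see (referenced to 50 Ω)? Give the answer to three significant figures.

tan(βl) = -1.28
Z_in = Z_0·(Z_L + jZ_0·tanβl)/(Z_0 + jZ_L·tanβl) = 28.9 + j53 Ω
Γ_s = (Z_in − Z_s)/(Z_in + Z_s) = (-21.1 + j53)/(78.9 + j53), |Γ_s| = 0.6
VSWR = (1 + |Γ_s|)/(1 − |Γ_s|)

VSWR ≈ 4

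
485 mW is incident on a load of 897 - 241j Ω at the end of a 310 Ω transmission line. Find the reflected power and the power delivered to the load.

|Γ| = |(587 − j241)/(1207 − j241)| = 0.516
|Γ|² = 0.266
P_refl = |Γ|²·P_inc = 129 mW, P_del = (1 − |Γ|²)·P_inc = 356 mW

P_reflected ≈ 129 mW; P_delivered ≈ 356 mW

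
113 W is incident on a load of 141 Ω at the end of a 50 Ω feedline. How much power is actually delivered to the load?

P_delivered ≈ 87.3 W

Γ = (141 − 50)/(141 + 50) = 0.476
|Γ|² = 0.227
P_refl = |Γ|²·P_inc = 25.7 W, P_del = (1 − |Γ|²)·P_inc = 87.3 W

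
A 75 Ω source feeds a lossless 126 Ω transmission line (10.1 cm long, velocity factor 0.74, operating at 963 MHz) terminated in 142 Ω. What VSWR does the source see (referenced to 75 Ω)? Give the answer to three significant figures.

λ = v/f = 0.74·c / 963 MHz = 0.231 m
βl = 2π·l/λ = 2π × 0.438 = 158°
tan(βl) = -0.41
Z_in = Z_0·(Z_L + jZ_0·tanβl)/(Z_0 + jZ_L·tanβl) = 137 + j11.5 Ω
Γ_s = (Z_in − Z_s)/(Z_in + Z_s) = (61.7 + j11.5)/(212 + j11.5), |Γ_s| = 0.296
VSWR = (1 + |Γ_s|)/(1 − |Γ_s|)

VSWR ≈ 1.84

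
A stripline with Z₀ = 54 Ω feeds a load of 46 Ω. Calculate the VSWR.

VSWR ≈ 1.17

Γ = (46 − 54)/(46 + 54) = -0.08
VSWR = (1 + 0.08)/(1 − 0.08)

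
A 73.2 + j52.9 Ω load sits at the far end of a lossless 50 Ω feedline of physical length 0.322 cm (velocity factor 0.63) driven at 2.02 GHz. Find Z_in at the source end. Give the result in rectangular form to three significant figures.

Z_in ≈ 111 + j36.8 Ω

λ = v/f = 0.63·c / 2.02 GHz = 0.0936 m
βl = 2π·l/λ = 2π × 0.0344 = 12.4°
tan(βl) = tan(12.4°) = 0.22
Z_in = Z_0·(Z_L + jZ_0·tanβl)/(Z_0 + jZ_L·tanβl)
     = 50·(73.2 + j63.9)/(38.4 + j16.1)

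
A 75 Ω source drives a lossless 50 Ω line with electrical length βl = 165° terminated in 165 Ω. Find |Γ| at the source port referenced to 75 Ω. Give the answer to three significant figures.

tan(βl) = -0.268
Z_in = Z_0·(Z_L + jZ_0·tanβl)/(Z_0 + jZ_L·tanβl) = 99.2 + j74.4 Ω
Γ_s = (Z_in − Z_s)/(Z_in + Z_s) = (24.2 + j74.4)/(174 + j74.4), |Γ_s| = 0.413

|Γ| ≈ 0.413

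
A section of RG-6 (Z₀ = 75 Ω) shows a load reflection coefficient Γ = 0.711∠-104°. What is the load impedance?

Z_L = Z_0·(1 + Γ)/(1 − Γ) = 75·(0.828 − j0.69)/(1.17 + j0.69)

Z_L ≈ 20.1 − j56 Ω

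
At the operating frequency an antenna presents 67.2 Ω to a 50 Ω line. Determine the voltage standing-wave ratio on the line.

For a purely resistive load, VSWR = R_L/Z_0 or Z_0/R_L (whichever > 1) = 67.2/50

VSWR ≈ 1.34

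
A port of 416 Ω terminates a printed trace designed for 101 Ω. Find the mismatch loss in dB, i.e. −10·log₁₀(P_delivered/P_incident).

Γ = (416 − 101)/(416 + 101) = 0.609
|Γ|² = 0.371, so P_del/P_inc = 1 − |Γ|² = 0.629
ML = −10·log₁₀(1 − |Γ|²)

mismatch loss ≈ 2.02 dB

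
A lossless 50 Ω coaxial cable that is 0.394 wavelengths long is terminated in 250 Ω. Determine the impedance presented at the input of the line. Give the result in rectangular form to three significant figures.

βl = 2π × 0.394 = 142°
tan(βl) = tan(142°) = -0.786
Z_in = Z_0·(Z_L + jZ_0·tanβl)/(Z_0 + jZ_L·tanβl)
     = 50·(250 − j39.3)/(50 − j196)

Z_in ≈ 24.6 + j57.4 Ω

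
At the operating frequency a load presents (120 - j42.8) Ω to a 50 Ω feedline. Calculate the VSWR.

VSWR ≈ 2.76

Γ = (Z_L − Z_0)/(Z_L + Z_0) = (70 − j42.8)/(170 − j42.8)
|Γ| = 82/175 = 0.468
VSWR = (1 + |Γ|)/(1 − |Γ|) = 1.47/0.532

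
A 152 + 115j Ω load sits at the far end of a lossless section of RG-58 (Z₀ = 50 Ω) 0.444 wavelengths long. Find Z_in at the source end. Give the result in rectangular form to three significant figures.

Z_in ≈ 37.1 + j74.9 Ω

βl = 2π × 0.444 = 160°
tan(βl) = tan(160°) = -0.367
Z_in = Z_0·(Z_L + jZ_0·tanβl)/(Z_0 + jZ_L·tanβl)
     = 50·(152 + j96.6)/(92.2 − j55.8)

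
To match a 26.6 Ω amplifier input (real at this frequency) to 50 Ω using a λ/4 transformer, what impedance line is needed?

Z_qwt = √(Z_0·R_L) = √(50 × 26.6) = √1330

Z_qwt ≈ 36.5 Ω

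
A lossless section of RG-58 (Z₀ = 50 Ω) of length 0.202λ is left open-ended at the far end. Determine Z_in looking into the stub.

Z_in ≈ −j15.6 Ω

βl = 2π × 0.202 = 72.7°
tan(βl) = 3.21
For an open-ended stub, Z_in = −jZ_0·cot(βl) = −jZ_0/tan(βl)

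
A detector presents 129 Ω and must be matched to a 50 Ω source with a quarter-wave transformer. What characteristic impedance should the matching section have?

Z_qwt ≈ 80.3 Ω

Z_qwt = √(Z_0·R_L) = √(50 × 129) = √6450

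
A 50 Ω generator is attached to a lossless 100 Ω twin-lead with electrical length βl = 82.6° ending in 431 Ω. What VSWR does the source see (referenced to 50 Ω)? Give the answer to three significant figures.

tan(βl) = 7.7
Z_in = Z_0·(Z_L + jZ_0·tanβl)/(Z_0 + jZ_L·tanβl) = 23.6 − j12.3 Ω
Γ_s = (Z_in − Z_s)/(Z_in + Z_s) = (-26.4 − j12.3)/(73.6 − j12.3), |Γ_s| = 0.391
VSWR = (1 + |Γ_s|)/(1 − |Γ_s|)

VSWR ≈ 2.28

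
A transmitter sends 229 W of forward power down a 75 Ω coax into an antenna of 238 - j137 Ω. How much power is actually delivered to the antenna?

|Γ| = |(163 − j137)/(313 − j137)| = 0.623
|Γ|² = 0.388
P_refl = |Γ|²·P_inc = 88.9 W, P_del = (1 − |Γ|²)·P_inc = 140 W

P_delivered ≈ 140 W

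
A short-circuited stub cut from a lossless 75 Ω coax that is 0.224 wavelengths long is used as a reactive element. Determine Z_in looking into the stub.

βl = 2π × 0.224 = 80.6°
tan(βl) = 6.07
For a short-circuited stub, Z_in = jZ_0·tan(βl)

Z_in ≈ +j455 Ω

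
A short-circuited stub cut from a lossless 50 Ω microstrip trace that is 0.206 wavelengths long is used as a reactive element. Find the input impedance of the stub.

βl = 2π × 0.206 = 74.2°
tan(βl) = 3.52
For a short-circuited stub, Z_in = jZ_0·tan(βl)

Z_in ≈ +j176 Ω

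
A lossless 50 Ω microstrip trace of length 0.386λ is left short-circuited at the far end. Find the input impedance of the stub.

Z_in ≈ −j43.5 Ω

βl = 2π × 0.386 = 139°
tan(βl) = -0.871
For a short-circuited stub, Z_in = jZ_0·tan(βl)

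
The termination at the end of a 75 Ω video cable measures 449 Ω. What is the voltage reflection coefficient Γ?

Γ = (Z_L − Z_0)/(Z_L + Z_0) = (449 − 75)/(449 + 75) = 374/524

Γ = 0.714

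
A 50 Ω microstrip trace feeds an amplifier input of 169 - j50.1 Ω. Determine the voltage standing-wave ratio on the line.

VSWR ≈ 3.7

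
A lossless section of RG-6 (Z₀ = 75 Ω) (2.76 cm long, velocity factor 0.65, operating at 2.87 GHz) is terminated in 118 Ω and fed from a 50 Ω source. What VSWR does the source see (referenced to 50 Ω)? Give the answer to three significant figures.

λ = v/f = 0.65·c / 2.87 GHz = 0.0679 m
βl = 2π·l/λ = 2π × 0.406 = 146°
tan(βl) = -0.668
Z_in = Z_0·(Z_L + jZ_0·tanβl)/(Z_0 + jZ_L·tanβl) = 81.1 + j35.1 Ω
Γ_s = (Z_in − Z_s)/(Z_in + Z_s) = (31.1 + j35.1)/(131 + j35.1), |Γ_s| = 0.346
VSWR = (1 + |Γ_s|)/(1 − |Γ_s|)

VSWR ≈ 2.06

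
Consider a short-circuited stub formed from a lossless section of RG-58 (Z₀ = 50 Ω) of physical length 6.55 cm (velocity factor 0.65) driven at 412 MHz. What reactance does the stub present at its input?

λ = v/f = 0.65·c / 412 MHz = 0.473 m
βl = 2π·l/λ = 2π × 0.138 = 49.8°
tan(βl) = 1.18
For a short-circuited stub, Z_in = jZ_0·tan(βl)

X_in ≈ 59.2 Ω (inductive)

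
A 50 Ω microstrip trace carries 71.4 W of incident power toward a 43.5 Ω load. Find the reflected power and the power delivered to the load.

Γ = (43.5 − 50)/(43.5 + 50) = -0.0695
|Γ|² = 0.00483
P_refl = |Γ|²·P_inc = 0.345 W, P_del = (1 − |Γ|²)·P_inc = 71.1 W

P_reflected ≈ 0.345 W; P_delivered ≈ 71.1 W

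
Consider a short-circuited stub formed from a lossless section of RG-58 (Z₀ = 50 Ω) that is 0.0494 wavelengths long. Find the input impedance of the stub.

βl = 2π × 0.0494 = 17.8°
tan(βl) = 0.321
For a short-circuited stub, Z_in = jZ_0·tan(βl)

Z_in ≈ +j16 Ω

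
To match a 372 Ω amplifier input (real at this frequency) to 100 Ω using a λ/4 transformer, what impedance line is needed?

Z_qwt ≈ 193 Ω

Z_qwt = √(Z_0·R_L) = √(100 × 372) = √37200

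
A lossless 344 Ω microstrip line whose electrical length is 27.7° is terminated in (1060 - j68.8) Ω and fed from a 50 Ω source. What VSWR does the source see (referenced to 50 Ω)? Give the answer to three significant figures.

tan(βl) = 0.525
Z_in = Z_0·(Z_L + jZ_0·tanβl)/(Z_0 + jZ_L·tanβl) = 352 − j415 Ω
Γ_s = (Z_in − Z_s)/(Z_in + Z_s) = (302 − j415)/(402 − j415), |Γ_s| = 0.888
VSWR = (1 + |Γ_s|)/(1 − |Γ_s|)

VSWR ≈ 16.9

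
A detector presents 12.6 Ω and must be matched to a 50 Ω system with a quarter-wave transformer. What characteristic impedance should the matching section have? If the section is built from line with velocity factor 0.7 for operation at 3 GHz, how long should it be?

Z_qwt = √(Z_0·R_L) = √(50 × 12.6) = √630
λ = 0.7·c/f = 0.07 m, so l = λ/4 = 0.0175 m

Z_qwt ≈ 25.1 Ω; length ≈ 1.75 cm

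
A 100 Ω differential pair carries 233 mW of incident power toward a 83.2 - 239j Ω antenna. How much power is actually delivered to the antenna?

P_delivered ≈ 85.5 mW

|Γ| = |(-16.8 − j239)/(183.2 − j239)| = 0.796
|Γ|² = 0.633
P_refl = |Γ|²·P_inc = 147 mW, P_del = (1 − |Γ|²)·P_inc = 85.5 mW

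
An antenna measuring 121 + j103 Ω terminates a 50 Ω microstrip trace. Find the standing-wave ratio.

VSWR ≈ 4.36

Γ = (Z_L − Z_0)/(Z_L + Z_0) = (71 + j103)/(171 + j103)
|Γ| = 125/200 = 0.627
VSWR = (1 + |Γ|)/(1 − |Γ|) = 1.63/0.373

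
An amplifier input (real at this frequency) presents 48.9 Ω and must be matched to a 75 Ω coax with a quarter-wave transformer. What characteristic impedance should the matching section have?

Z_qwt = √(Z_0·R_L) = √(75 × 48.9) = √3668

Z_qwt ≈ 60.6 Ω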